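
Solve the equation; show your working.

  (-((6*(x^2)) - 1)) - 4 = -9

Step 1. [(-((6*(x^2)) - 1)) - 4 = -9] 4 comes off first (add 4), so sub: -((6*(x^2)) - 1) = -5.
Step 2. [-((6*(x^2)) - 1) = -5] LHS negated; negate both sides ⇒ neg: (6*(x^2)) - 1 = 5.
Step 3. [(6*(x^2)) - 1 = 5] -1 is outermost — add 1 both sides. So sub: 6*(x^2) = 6.
Step 4. [6*(x^2) = 6] divide by the outer 6 ⇒ div: x^2 = 1.
Step 5. [x^2 = 1] √ both sides: 1 ≥ 0 gives two branches. So sqrt: x = 1 or -1.

Answer: x ∈ {-1, 1}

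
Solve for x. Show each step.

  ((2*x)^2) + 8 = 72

Step 1. [((2*x)^2) + 8 = 72] +8 is outermost — subtract 8 both sides ⇒ sub: (2*x)^2 = 64.
Step 2. [(2*x)^2 = 64] LHS squared, RHS 64 ≥ 0: apply √ (±) ⇒ sqrt: 2*x = 8 or -8.
Step 3. [2*x = 8 or -8] divide by the outer 2 ⇒ div: x = 4 or -4.

Answer: x ∈ {-4, 4}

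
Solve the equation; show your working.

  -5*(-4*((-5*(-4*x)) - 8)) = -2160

Step 1. [-5*(-4*((-5*(-4*x)) - 8)) = -2160] divide by the outer -5. So div: -4*((-5*(-4*x)) - 8) = 432.
Step 2. [-4*((-5*(-4*x)) - 8) = 432] leading coefficient -4: divide by -4. So div: (-5*(-4*x)) - 8 = -108.
Step 3. [(-5*(-4*x)) - 8 = -108] 8 comes off first (add 8) ⇒ sub: -5*(-4*x) = -100.
Step 4. [-5*(-4*x) = -100] LHS = -5·(…); ÷-5 both sides, so div: -4*x = 20.
Step 5. [-4*x = 20] -4 out front; divide by -4. So div: x = -5.

Answer: x ∈ {-5}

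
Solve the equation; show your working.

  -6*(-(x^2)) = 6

Step 1. [-6*(-(x^2)) = 6] leading coefficient -6: divide by -6, so div: -(x^2) = -1.
Step 2. [-(x^2) = -1] leading − — multiply by −1, so neg: x^2 = 1.
Step 3. [x^2 = 1] √ both sides: 1 ≥ 0 gives two branches. So sqrt: x = 1 or -1.

Answer: x ∈ {-1, 1}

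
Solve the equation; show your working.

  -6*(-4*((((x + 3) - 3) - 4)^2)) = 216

Step 1. [-6*(-4*((((x + 3) - 3) - 4)^2)) = 216] LHS = -6·(…); ÷-6 both sides. So div: -4*((((x + 3) - 3) - 4)^2) = -36.
Step 2. [-4*((((x + 3) - 3) - 4)^2) = -36] -4·(inner) — divide through by -4, so div: (((x + 3) - 3) - 4)^2 = 9.
Step 3. [(((x + 3) - 3) - 4)^2 = 9] 9 ≥ 0, LHS is (·)² — take ±√ ⇒ sqrt: ((x + 3) - 3) - 4 = 3 or -3.
Step 4. [((x + 3) - 3) - 4 = 3 or -3] the outer -4 inverts by adding 4. So sub: (x + 3) - 3 = 7 or 1.
Step 5. [(x + 3) - 3 = 7 or 1] the outer -3 inverts by adding 3. So sub: x + 3 = 10 or 4.
Step 6. [x + 3 = 10 or 4] peel the +3: subtract 3 from each side, so sub: x = 7 or 1.

Answer: x ∈ {1, 7}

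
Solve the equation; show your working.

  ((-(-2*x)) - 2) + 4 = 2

Step 1. [((-(-2*x)) - 2) + 4 = 2] the outer +4 inverts by subtracting 4, so sub: (-(-2*x)) - 2 = -2.
Step 2. [(-(-2*x)) - 2 = -2] 2 comes off first (add 2) ⇒ sub: -(-2*x) = 0.
Step 3. [-(-2*x) = 0] flip signs both sides, so neg: -2*x = 0.
Step 4. [-2*x = 0] -2 out front; divide by -2, so div: x = 0.

Answer: x ∈ {0}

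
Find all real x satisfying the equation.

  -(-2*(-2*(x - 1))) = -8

Step 1. [-(-2*(-2*(x - 1))) = -8] flip signs both sides. So neg: -2*(-2*(x - 1)) = 8.
Step 2. [-2*(-2*(x - 1)) = 8] leading coefficient -2: divide by -2, so div: -2*(x - 1) = -4.
Step 3. [-2*(x - 1) = -4] divide by the outer -2, so div: x - 1 = 2.
Step 4. [x - 1 = 2] peel the -1: add 1 from each side, so sub: x = 3.

Answer: x ∈ {3}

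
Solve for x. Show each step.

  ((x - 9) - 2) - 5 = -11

Step 1. [((x - 9) - 2) - 5 = -11] peel the -5: add 5 from each side ⇒ sub: (x - 9) - 2 = -6.
Step 2. [(x - 9) - 2 = -6] peel the -2: add 2 from each side, so sub: x - 9 = -4.
Step 3. [x - 9 = -4] 9 comes off first (add 9) ⇒ sub: x = 5.

Answer: x ∈ {5}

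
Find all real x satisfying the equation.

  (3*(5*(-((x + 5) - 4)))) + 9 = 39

Step 1. [(3*(5*(-((x + 5) - 4)))) + 9 = 39] 3 | LHS and 3 | 39: pull 3 out, so factor: (5*(-((x + 5) - 4))) + 3 = 13.
Step 2. [(5*(-((x + 5) - 4))) + 3 = 13] subtract 3: x sits inside (… + 3). So sub: 5*(-((x + 5) - 4)) = 10.
Step 3. [5*(-((x + 5) - 4)) = 10] leading coefficient 5: divide by 5, so div: -((x + 5) - 4) = 2.
Step 4. [-((x + 5) - 4) = 2] LHS negated; negate both sides ⇒ neg: (x + 5) - 4 = -2.
Step 5. [(x + 5) - 4 = -2] add 4: x sits inside (… - 4), so sub: x + 5 = 2.
Step 6. [x + 5 = 2] subtract 5: x sits inside (… + 5) ⇒ sub: x = -3.

Answer: x ∈ {-3}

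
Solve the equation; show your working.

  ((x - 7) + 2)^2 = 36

Step 1. [((x - 7) + 2)^2 = 36] √ both sides: 36 ≥ 0 gives two branches. So sqrt: (x - 7) + 2 = 6 or -6.
Step 2. [(x - 7) + 2 = 6 or -6] the outer +2 inverts by subtracting 2 ⇒ sub: x - 7 = 4 or -8.
Step 3. [x - 7 = 4 or -8] -7 is outermost — add 7 both sides, so sub: x = 11 or -1.

Answer: x ∈ {-1, 11}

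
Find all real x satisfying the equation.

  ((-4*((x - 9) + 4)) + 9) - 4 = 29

Step 1. [((-4*((x - 9) + 4)) + 9) - 4 = 29] -4 is outermost — add 4 both sides. So sub: (-4*((x - 9) + 4)) + 9 = 33.
Step 2. [(-4*((x - 9) + 4)) + 9 = 33] peel the +9: subtract 9 from each side ⇒ sub: -4*((x - 9) + 4) = 24.
Step 3. [-4*((x - 9) + 4) = 24] divide by the outer -4, so div: (x - 9) + 4 = -6.
Step 4. [(x - 9) + 4 = -6] peel the +4: subtract 4 from each side ⇒ sub: x - 9 = -10.
Step 5. [x - 9 = -10] peel the -9: add 9 from each side. So sub: x = -1.

Answer: x ∈ {-1}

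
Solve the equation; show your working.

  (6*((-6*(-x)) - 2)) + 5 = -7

Step 1. [(6*((-6*(-x)) - 2)) + 5 = -7] +5 is outermost — subtract 5 both sides ⇒ sub: 6*((-6*(-x)) - 2) = -12.
Step 2. [6*((-6*(-x)) - 2) = -12] divide by the outer 6, so div: (-6*(-x)) - 2 = -2.
Step 3. [(-6*(-x)) - 2 = -2] -2 is outermost — add 2 both sides ⇒ sub: -6*(-x) = 0.
Step 4. [-6*(-x) = 0] LHS = -6·(…); ÷-6 both sides. So div: -x = 0.
Step 5. [-x = 0] leading − — multiply by −1 ⇒ neg: x = 0.

Answer: x ∈ {0}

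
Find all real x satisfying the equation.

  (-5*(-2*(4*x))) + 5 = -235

Step 1. [(-5*(-2*(4*x))) + 5 = -235] +5 is outermost — subtract 5 both sides ⇒ sub: -5*(-2*(4*x)) = -240.
Step 2. [-5*(-2*(4*x)) = -240] divide by the outer -5 ⇒ div: -2*(4*x) = 48.
Step 3. [-2*(4*x) = 48] -2 out front; divide by -2, so div: 4*x = -24.
Step 4. [4*x = -24] 4 out front; divide by 4. So div: x = -6.

Answer: x ∈ {-6}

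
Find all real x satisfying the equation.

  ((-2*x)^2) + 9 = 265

Step 1. [((-2*x)^2) + 9 = 265] the outer +9 inverts by subtracting 9 ⇒ sub: (-2*x)^2 = 256.
Step 2. [(-2*x)^2 = 256] √ both sides: 256 ≥ 0 gives two branches ⇒ sqrt: -2*x = 16 or -16.
Step 3. [-2*x = 16 or -16] divide by the outer -2. So div: x = -8 or 8.

Answer: x ∈ {-8, 8}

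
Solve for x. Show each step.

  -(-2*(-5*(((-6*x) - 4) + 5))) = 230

Step 1. [-(-2*(-5*(((-6*x) - 4) + 5))) = 230] flip signs both sides, so neg: -2*(-5*(((-6*x) - 4) + 5)) = -230.
Step 2. [-2*(-5*(((-6*x) - 4) + 5)) = -230] -2 out front; divide by -2. So div: -5*(((-6*x) - 4) + 5) = 115.
Step 3. [-5*(((-6*x) - 4) + 5) = 115] -5·(inner) — divide through by -5. So div: ((-6*x) - 4) + 5 = -23.
Step 4. [((-6*x) - 4) + 5 = -23] the outer +5 inverts by subtracting 5 ⇒ sub: (-6*x) - 4 = -28.
Step 5. [(-6*x) - 4 = -28] 4 comes off first (add 4) ⇒ sub: -6*x = -24.
Step 6. [-6*x = -24] -6 out front; divide by -6, so div: x = 4.

Answer: x ∈ {4}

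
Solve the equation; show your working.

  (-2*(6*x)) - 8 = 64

Step 1. [(-2*(6*x)) - 8 = 64] add 8: x sits inside (… - 8) ⇒ sub: -2*(6*x) = 72.
Step 2. [-2*(6*x) = 72] -2·(inner) — divide through by -2 ⇒ div: 6*x = -36.
Step 3. [6*x = -36] leading coefficient 6: divide by 6. So div: x = -6.

Answer: x ∈ {-6}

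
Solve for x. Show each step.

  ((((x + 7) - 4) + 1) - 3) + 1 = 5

Step 1. [((((x + 7) - 4) + 1) - 3) + 1 = 5] peel the +1: subtract 1 from each side ⇒ sub: (((x + 7) - 4) + 1) - 3 = 4.
Step 2. [(((x + 7) - 4) + 1) - 3 = 4] peel the -3: add 3 from each side. So sub: ((x + 7) - 4) + 1 = 7.
Step 3. [((x + 7) - 4) + 1 = 7] subtract 1: x sits inside (… + 1). So sub: (x + 7) - 4 = 6.
Step 4. [(x + 7) - 4 = 6] 4 comes off first (add 4) ⇒ sub: x + 7 = 10.
Step 5. [x + 7 = 10] subtract 7: x sits inside (… + 7). So sub: x = 3.

Answer: x ∈ {3}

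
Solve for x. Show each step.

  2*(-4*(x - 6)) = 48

Step 1. [2*(-4*(x - 6)) = 48] leading coefficient 2: divide by 2. So div: -4*(x - 6) = 24.
Step 2. [-4*(x - 6) = 24] -4 out front; divide by -4, so div: x - 6 = -6.
Step 3. [x - 6 = -6] peel the -6: add 6 from each side. So sub: x = 0.

Answer: x ∈ {0}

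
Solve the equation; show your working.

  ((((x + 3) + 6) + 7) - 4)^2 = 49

Step 1. [((((x + 3) + 6) + 7) - 4)^2 = 49] 49 ≥ 0, LHS is (·)² — take ±√, so sqrt: (((x + 3) + 6) + 7) - 4 = 7 or -7.
Step 2. [(((x + 3) + 6) + 7) - 4 = 7 or -7] peel the -4: add 4 from each side ⇒ sub: ((x + 3) + 6) + 7 = 11 or -3.
Step 3. [((x + 3) + 6) + 7 = 11 or -3] +7 is outermost — subtract 7 both sides, so sub: (x + 3) + 6 = 4 or -10.
Step 4. [(x + 3) + 6 = 4 or -10] 6 comes off first (subtract 6). So sub: x + 3 = -2 or -16.
Step 5. [x + 3 = -2 or -16] the outer +3 inverts by subtracting 3 ⇒ sub: x = -5 or -19.

Answer: x ∈ {-19, -5}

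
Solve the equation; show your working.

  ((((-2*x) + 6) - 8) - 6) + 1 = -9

Step 1. [((((-2*x) + 6) - 8) - 6) + 1 = -9] subtract 1: x sits inside (… + 1). So sub: (((-2*x) + 6) - 8) - 6 = -10.
Step 2. [(((-2*x) + 6) - 8) - 6 = -10] peel the -6: add 6 from each side, so sub: ((-2*x) + 6) - 8 = -4.
Step 3. [((-2*x) + 6) - 8 = -4] peel the -8: add 8 from each side ⇒ sub: (-2*x) + 6 = 4.
Step 4. [(-2*x) + 6 = 4] 6 comes off first (subtract 6). So sub: -2*x = -2.
Step 5. [-2*x = -2] divide by the outer -2 ⇒ div: x = 1.

Answer: x ∈ {1}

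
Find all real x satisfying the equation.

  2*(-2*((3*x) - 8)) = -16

Step 1. [2*(-2*((3*x) - 8)) = -16] divide by the outer 2, so div: -2*((3*x) - 8) = -8.
Step 2. [-2*((3*x) - 8) = -8] -2 out front; divide by -2. So div: (3*x) - 8 = 4.
Step 3. [(3*x) - 8 = 4] add 8: x sits inside (… - 8), so sub: 3*x = 12.
Step 4. [3*x = 12] 3 out front; divide by 3 ⇒ div: x = 4.

Answer: x ∈ {4}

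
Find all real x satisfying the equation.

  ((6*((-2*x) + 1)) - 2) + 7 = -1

Step 1. [((6*((-2*x) + 1)) - 2) + 7 = -1] peel the +7: subtract 7 from each side. So sub: (6*((-2*x) + 1)) - 2 = -8.
Step 2. [(6*((-2*x) + 1)) - 2 = -8] peel the -2: add 2 from each side. So sub: 6*((-2*x) + 1) = -6.
Step 3. [6*((-2*x) + 1) = -6] divide by the outer 6, so div: (-2*x) + 1 = -1.
Step 4. [(-2*x) + 1 = -1] peel the +1: subtract 1 from each side. So sub: -2*x = -2.
Step 5. [-2*x = -2] divide by the outer -2. So div: x = 1.

Answer: x ∈ {1}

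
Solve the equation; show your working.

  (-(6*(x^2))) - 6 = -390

Step 1. [(-(6*(x^2))) - 6 = -390] the outer -6 inverts by adding 6. So sub: -(6*(x^2)) = -384.
Step 2. [-(6*(x^2)) = -384] flip signs both sides ⇒ neg: 6*(x^2) = 384.
Step 3. [6*(x^2) = 384] divide by the outer 6 ⇒ div: x^2 = 64.
Step 4. [x^2 = 64] 64 ≥ 0, LHS is (·)² — take ±√ ⇒ sqrt: x = 8 or -8.

Answer: x ∈ {-8, 8}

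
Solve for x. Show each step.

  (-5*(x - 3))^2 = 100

Step 1. [(-5*(x - 3))^2 = 100] √ both sides: 100 ≥ 0 gives two branches, so sqrt: -5*(x - 3) = 10 or -10.
Step 2. [-5*(x - 3) = 10 or -10] -5 out front; divide by -5 ⇒ div: x - 3 = -2 or 2.
Step 3. [x - 3 = -2 or 2] the outer -3 inverts by adding 3, so sub: x = 1 or 5.

Answer: x ∈ {1, 5}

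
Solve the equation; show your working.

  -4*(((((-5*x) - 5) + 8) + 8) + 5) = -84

Step 1. [-4*(((((-5*x) - 5) + 8) + 8) + 5) = -84] LHS = -4·(…); ÷-4 both sides ⇒ div: ((((-5*x) - 5) + 8) + 8) + 5 = 21.
Step 2. [((((-5*x) - 5) + 8) + 8) + 5 = 21] peel the +5: subtract 5 from each side ⇒ sub: (((-5*x) - 5) + 8) + 8 = 16.
Step 3. [(((-5*x) - 5) + 8) + 8 = 16] subtract 8: x sits inside (… + 8), so sub: ((-5*x) - 5) + 8 = 8.
Step 4. [((-5*x) - 5) + 8 = 8] the outer +8 inverts by subtracting 8, so sub: (-5*x) - 5 = 0.
Step 5. [(-5*x) - 5 = 0] -5 is outermost — add 5 both sides. So sub: -5*x = 5.
Step 6. [-5*x = 5] -5·(inner) — divide through by -5 ⇒ div: x = -1.

Answer: x ∈ {-1}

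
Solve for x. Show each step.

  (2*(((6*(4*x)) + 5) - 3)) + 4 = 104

Step 1. [(2*(((6*(4*x)) + 5) - 3)) + 4 = 104] +4 is outermost — subtract 4 both sides ⇒ sub: 2*(((6*(4*x)) + 5) - 3) = 100.
Step 2. [2*(((6*(4*x)) + 5) - 3) = 100] divide by the outer 2, so div: ((6*(4*x)) + 5) - 3 = 50.
Step 3. [((6*(4*x)) + 5) - 3 = 50] -3 is outermost — add 3 both sides. So sub: (6*(4*x)) + 5 = 53.
Step 4. [(6*(4*x)) + 5 = 53] 5 comes off first (subtract 5). So sub: 6*(4*x) = 48.
Step 5. [6*(4*x) = 48] divide by the outer 6, so div: 4*x = 8.
Step 6. [4*x = 8] leading coefficient 4: divide by 4 ⇒ div: x = 2.

Answer: x ∈ {2}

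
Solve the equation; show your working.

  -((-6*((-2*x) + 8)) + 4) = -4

Step 1. [-((-6*((-2*x) + 8)) + 4) = -4] flip signs both sides ⇒ neg: (-6*((-2*x) + 8)) + 4 = 4.
Step 2. [(-6*((-2*x) + 8)) + 4 = 4] peel the +4: subtract 4 from each side ⇒ sub: -6*((-2*x) + 8) = 0.
Step 3. [-6*((-2*x) + 8) = 0] -6·(inner) — divide through by -6, so div: (-2*x) + 8 = 0.
Step 4. [(-2*x) + 8 = 0] subtract 8: x sits inside (… + 8) ⇒ sub: -2*x = -8.
Step 5. [-2*x = -8] divide by the outer -2, so div: x = 4.

Answer: x ∈ {4}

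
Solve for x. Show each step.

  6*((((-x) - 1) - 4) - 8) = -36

Step 1. [6*((((-x) - 1) - 4) - 8) = -36] 6·(inner) — divide through by 6, so div: (((-x) - 1) - 4) - 8 = -6.
Step 2. [(((-x) - 1) - 4) - 8 = -6] add 8: x sits inside (… - 8) ⇒ sub: ((-x) - 1) - 4 = 2.
Step 3. [((-x) - 1) - 4 = 2] the outer -4 inverts by adding 4, so sub: (-x) - 1 = 6.
Step 4. [(-x) - 1 = 6] 1 comes off first (add 1). So sub: -x = 7.
Step 5. [-x = 7] leading − — multiply by −1. So neg: x = -7.

Answer: x ∈ {-7}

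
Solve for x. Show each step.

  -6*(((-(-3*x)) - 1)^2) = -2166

Step 1. [-6*(((-(-3*x)) - 1)^2) = -2166] leading coefficient -6: divide by -6. So div: ((-(-3*x)) - 1)^2 = 361.
Step 2. [((-(-3*x)) - 1)^2 = 361] √ both sides: 361 ≥ 0 gives two branches, so sqrt: (-(-3*x)) - 1 = 19 or -19.
Step 3. [(-(-3*x)) - 1 = 19 or -19] -1 is outermost — add 1 both sides, so sub: -(-3*x) = 20 or -18.
Step 4. [-(-3*x) = 20 or -18] leading − — multiply by −1, so neg: -3*x = -20 or 18.
Step 5. [-3*x = -20 or 18] -3·(inner) — divide through by -3 ⇒ div: x = 20/3 or -6.

Answer: x ∈ {-6, 20/3}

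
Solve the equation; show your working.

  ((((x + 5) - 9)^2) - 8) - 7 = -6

Step 1. [((((x + 5) - 9)^2) - 8) - 7 = -6] peel the -7: add 7 from each side. So sub: (((x + 5) - 9)^2) - 8 = 1.
Step 2. [(((x + 5) - 9)^2) - 8 = 1] the outer -8 inverts by adding 8 ⇒ sub: ((x + 5) - 9)^2 = 9.
Step 3. [((x + 5) - 9)^2 = 9] √ both sides: 9 ≥ 0 gives two branches, so sqrt: (x + 5) - 9 = 3 or -3.
Step 4. [(x + 5) - 9 = 3 or -3] the outer -9 inverts by adding 9 ⇒ sub: x + 5 = 12 or 6.
Step 5. [x + 5 = 12 or 6] the outer +5 inverts by subtracting 5 ⇒ sub: x = 7 or 1.

Answer: x ∈ {1, 7}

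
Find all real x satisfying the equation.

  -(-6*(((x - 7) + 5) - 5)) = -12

Step 1. [-(-6*(((x - 7) + 5) - 5)) = -12] LHS negated; negate both sides ⇒ neg: -6*(((x - 7) + 5) - 5) = 12.
Step 2. [-6*(((x - 7) + 5) - 5) = 12] -6·(inner) — divide through by -6. So div: ((x - 7) + 5) - 5 = -2.
Step 3. [((x - 7) + 5) - 5 = -2] the outer -5 inverts by adding 5 ⇒ sub: (x - 7) + 5 = 3.
Step 4. [(x - 7) + 5 = 3] +5 is outermost — subtract 5 both sides, so sub: x - 7 = -2.
Step 5. [x - 7 = -2] peel the -7: add 7 from each side, so sub: x = 5.

Answer: x ∈ {5}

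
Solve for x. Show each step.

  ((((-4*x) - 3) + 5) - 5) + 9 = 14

Step 1. [((((-4*x) - 3) + 5) - 5) + 9 = 14] peel the +9: subtract 9 from each side, so sub: (((-4*x) - 3) + 5) - 5 = 5.
Step 2. [(((-4*x) - 3) + 5) - 5 = 5] -5 is outermost — add 5 both sides ⇒ sub: ((-4*x) - 3) + 5 = 10.
Step 3. [((-4*x) - 3) + 5 = 10] subtract 5: x sits inside (… + 5). So sub: (-4*x) - 3 = 5.
Step 4. [(-4*x) - 3 = 5] -3 is outermost — add 3 both sides ⇒ sub: -4*x = 8.
Step 5. [-4*x = 8] -4 out front; divide by -4, so div: x = -2.

Answer: x ∈ {-2}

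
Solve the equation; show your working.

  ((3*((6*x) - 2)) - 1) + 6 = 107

Step 1. [((3*((6*x) - 2)) - 1) + 6 = 107] 6 comes off first (subtract 6). So sub: (3*((6*x) - 2)) - 1 = 101.
Step 2. [(3*((6*x) - 2)) - 1 = 101] the outer -1 inverts by adding 1, so sub: 3*((6*x) - 2) = 102.
Step 3. [3*((6*x) - 2) = 102] LHS = 3·(…); ÷3 both sides, so div: (6*x) - 2 = 34.
Step 4. [(6*x) - 2 = 34] peel the -2: add 2 from each side. So sub: 6*x = 36.
Step 5. [6*x = 36] leading coefficient 6: divide by 6. So div: x = 6.

Answer: x ∈ {6}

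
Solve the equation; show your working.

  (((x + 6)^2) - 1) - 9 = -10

Step 1. [(((x + 6)^2) - 1) - 9 = -10] -9 is outermost — add 9 both sides ⇒ sub: ((x + 6)^2) - 1 = -1.
Step 2. [((x + 6)^2) - 1 = -1] 1 comes off first (add 1) ⇒ sub: (x + 6)^2 = 0.
Step 3. [(x + 6)^2 = 0] LHS squared, RHS 0 ≥ 0: apply √ (±). So sqrt: x + 6 = 0.
Step 4. [x + 6 = 0] subtract 6: x sits inside (… + 6) ⇒ sub: x = -6.

Answer: x ∈ {-6}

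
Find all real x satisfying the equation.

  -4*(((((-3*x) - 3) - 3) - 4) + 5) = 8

Step 1. [-4*(((((-3*x) - 3) - 3) - 4) + 5) = 8] divide by the outer -4 ⇒ div: ((((-3*x) - 3) - 3) - 4) + 5 = -2.
Step 2. [((((-3*x) - 3) - 3) - 4) + 5 = -2] the outer +5 inverts by subtracting 5, so sub: (((-3*x) - 3) - 3) - 4 = -7.
Step 3. [(((-3*x) - 3) - 3) - 4 = -7] 4 comes off first (add 4) ⇒ sub: ((-3*x) - 3) - 3 = -3.
Step 4. [((-3*x) - 3) - 3 = -3] 3 comes off first (add 3), so sub: (-3*x) - 3 = 0.
Step 5. [(-3*x) - 3 = 0] -3 is outermost — add 3 both sides ⇒ sub: -3*x = 3.
Step 6. [-3*x = 3] -3 out front; divide by -3, so div: x = -1.

Answer: x ∈ {-1}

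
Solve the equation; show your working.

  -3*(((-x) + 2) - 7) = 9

Step 1. [-3*(((-x) + 2) - 7) = 9] -3 out front; divide by -3. So div: ((-x) + 2) - 7 = -3.
Step 2. [((-x) + 2) - 7 = -3] 7 comes off first (add 7) ⇒ sub: (-x) + 2 = 4.
Step 3. [(-x) + 2 = 4] 2 comes off first (subtract 2) ⇒ sub: -x = 2.
Step 4. [-x = 2] LHS negated; negate both sides. So neg: x = -2.

Answer: x ∈ {-2}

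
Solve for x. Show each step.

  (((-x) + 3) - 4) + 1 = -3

Step 1. [(((-x) + 3) - 4) + 1 = -3] peel the +1: subtract 1 from each side. So sub: ((-x) + 3) - 4 = -4.
Step 2. [((-x) + 3) - 4 = -4] peel the -4: add 4 from each side, so sub: (-x) + 3 = 0.
Step 3. [(-x) + 3 = 0] peel the +3: subtract 3 from each side. So sub: -x = -3.
Step 4. [-x = -3] leading − — multiply by −1 ⇒ neg: x = 3.

Answer: x ∈ {3}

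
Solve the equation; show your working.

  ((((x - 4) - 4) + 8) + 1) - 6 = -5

Step 1. [((((x - 4) - 4) + 8) + 1) - 6 = -5] the outer -6 inverts by adding 6, so sub: (((x - 4) - 4) + 8) + 1 = 1.
Step 2. [(((x - 4) - 4) + 8) + 1 = 1] +1 is outermost — subtract 1 both sides. So sub: ((x - 4) - 4) + 8 = 0.
Step 3. [((x - 4) - 4) + 8 = 0] +8 is outermost — subtract 8 both sides. So sub: (x - 4) - 4 = -8.
Step 4. [(x - 4) - 4 = -8] 4 comes off first (add 4). So sub: x - 4 = -4.
Step 5. [x - 4 = -4] -4 is outermost — add 4 both sides. So sub: x = 0.

Answer: x ∈ {0}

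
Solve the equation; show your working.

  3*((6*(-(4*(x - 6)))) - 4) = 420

Step 1. [3*((6*(-(4*(x - 6)))) - 4) = 420] 3·(inner) — divide through by 3, so div: (6*(-(4*(x - 6)))) - 4 = 140.
Step 2. [(6*(-(4*(x - 6)))) - 4 = 140] -4 is outermost — add 4 both sides. So sub: 6*(-(4*(x - 6))) = 144.
Step 3. [6*(-(4*(x - 6))) = 144] LHS = 6·(…); ÷6 both sides. So div: -(4*(x - 6)) = 24.
Step 4. [-(4*(x - 6)) = 24] leading − — multiply by −1. So neg: 4*(x - 6) = -24.
Step 5. [4*(x - 6) = -24] leading coefficient 4: divide by 4, so div: x - 6 = -6.
Step 6. [x - 6 = -6] peel the -6: add 6 from each side ⇒ sub: x = 0.

Answer: x ∈ {0}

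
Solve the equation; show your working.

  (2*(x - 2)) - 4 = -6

Step 1. [(2*(x - 2)) - 4 = -6] the outer -4 inverts by adding 4 ⇒ sub: 2*(x - 2) = -2.
Step 2. [2*(x - 2) = -2] leading coefficient 2: divide by 2. So div: x - 2 = -1.
Step 3. [x - 2 = -1] the outer -2 inverts by adding 2, so sub: x = 1.

Answer: x ∈ {1}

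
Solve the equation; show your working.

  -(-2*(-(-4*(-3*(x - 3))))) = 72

Step 1. [-(-2*(-(-4*(-3*(x - 3))))) = 72] LHS negated; negate both sides, so neg: -2*(-(-4*(-3*(x - 3)))) = -72.
Step 2. [-2*(-(-4*(-3*(x - 3)))) = -72] -2·(inner) — divide through by -2 ⇒ div: -(-4*(-3*(x - 3))) = 36.
Step 3. [-(-4*(-3*(x - 3))) = 36] LHS negated; negate both sides ⇒ neg: -4*(-3*(x - 3)) = -36.
Step 4. [-4*(-3*(x - 3)) = -36] -4·(inner) — divide through by -4, so div: -3*(x - 3) = 9.
Step 5. [-3*(x - 3) = 9] -3 out front; divide by -3 ⇒ div: x - 3 = -3.
Step 6. [x - 3 = -3] peel the -3: add 3 from each side. So sub: x = 0.

Answer: x ∈ {0}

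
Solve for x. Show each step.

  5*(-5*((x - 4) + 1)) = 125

Step 1. [5*(-5*((x - 4) + 1)) = 125] 5 out front; divide by 5, so div: -5*((x - 4) + 1) = 25.
Step 2. [-5*((x - 4) + 1) = 25] leading coefficient -5: divide by -5. So div: (x - 4) + 1 = -5.
Step 3. [(x - 4) + 1 = -5] peel the +1: subtract 1 from each side. So sub: x - 4 = -6.
Step 4. [x - 4 = -6] -4 is outermost — add 4 both sides. So sub: x = -2.

Answer: x ∈ {-2}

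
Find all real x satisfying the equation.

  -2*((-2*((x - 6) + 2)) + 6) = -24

Step 1. [-2*((-2*((x - 6) + 2)) + 6) = -24] divide by the outer -2, so div: (-2*((x - 6) + 2)) + 6 = 12.
Step 2. [(-2*((x - 6) + 2)) + 6 = 12] common factor -2 (LHS and 12) — divide through ⇒ factor: ((x - 6) + 2) - 3 = -6.
Step 3. [((x - 6) + 2) - 3 = -6] the outer -3 inverts by adding 3 ⇒ sub: (x - 6) + 2 = -3.
Step 4. [(x - 6) + 2 = -3] 2 comes off first (subtract 2), so sub: x - 6 = -5.
Step 5. [x - 6 = -5] peel the -6: add 6 from each side, so sub: x = 1.

Answer: x ∈ {1}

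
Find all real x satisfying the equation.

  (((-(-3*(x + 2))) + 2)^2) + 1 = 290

Step 1. [(((-(-3*(x + 2))) + 2)^2) + 1 = 290] +1 is outermost — subtract 1 both sides ⇒ sub: ((-(-3*(x + 2))) + 2)^2 = 289.
Step 2. [((-(-3*(x + 2))) + 2)^2 = 289] 289 ≥ 0, LHS is (·)² — take ±√ ⇒ sqrt: (-(-3*(x + 2))) + 2 = 17 or -17.
Step 3. [(-(-3*(x + 2))) + 2 = 17 or -17] the outer +2 inverts by subtracting 2 ⇒ sub: -(-3*(x + 2)) = 15 or -19.
Step 4. [-(-3*(x + 2)) = 15 or -19] LHS negated; negate both sides. So neg: -3*(x + 2) = -15 or 19.
Step 5. [-3*(x + 2) = -15 or 19] -3·(inner) — divide through by -3, so div: x + 2 = 5 or -19/3.
Step 6. [x + 2 = 5 or -19/3] peel the +2: subtract 2 from each side, so sub: x = 3 or -25/3.

Answer: x ∈ {-25/3, 3}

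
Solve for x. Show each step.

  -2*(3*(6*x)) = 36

Step 1. [-2*(3*(6*x)) = 36] -2 out front; divide by -2, so div: 3*(6*x) = -18.
Step 2. [3*(6*x) = -18] leading coefficient 3: divide by 3. So div: 6*x = -6.
Step 3. [6*x = -6] 6 out front; divide by 6, so div: x = -1.

Answer: x ∈ {-1}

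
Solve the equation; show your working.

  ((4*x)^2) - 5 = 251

Step 1. [((4*x)^2) - 5 = 251] peel the -5: add 5 from each side. So sub: (4*x)^2 = 256.
Step 2. [(4*x)^2 = 256] √ both sides: 256 ≥ 0 gives two branches. So sqrt: 4*x = 16 or -16.
Step 3. [4*x = 16 or -16] 4 out front; divide by 4 ⇒ div: x = 4 or -4.

Answer: x ∈ {-4, 4}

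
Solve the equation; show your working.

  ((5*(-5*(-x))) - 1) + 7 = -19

Step 1. [((5*(-5*(-x))) - 1) + 7 = -19] +7 is outermost — subtract 7 both sides ⇒ sub: (5*(-5*(-x))) - 1 = -26.
Step 2. [(5*(-5*(-x))) - 1 = -26] peel the -1: add 1 from each side ⇒ sub: 5*(-5*(-x)) = -25.
Step 3. [5*(-5*(-x)) = -25] 5·(inner) — divide through by 5. So div: -5*(-x) = -5.
Step 4. [-5*(-x) = -5] leading coefficient -5: divide by -5, so div: -x = 1.
Step 5. [-x = 1] flip signs both sides. So neg: x = -1.

Answer: x ∈ {-1}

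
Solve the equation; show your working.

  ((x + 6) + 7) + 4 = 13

Step 1. [((x + 6) + 7) + 4 = 13] +4 is outermost — subtract 4 both sides ⇒ sub: (x + 6) + 7 = 9.
Step 2. [(x + 6) + 7 = 9] 7 comes off first (subtract 7). So sub: x + 6 = 2.
Step 3. [x + 6 = 2] +6 is outermost — subtract 6 both sides. So sub: x = -4.

Answer: x ∈ {-4}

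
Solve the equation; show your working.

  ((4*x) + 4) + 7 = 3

Step 1. [((4*x) + 4) + 7 = 3] +7 is outermost — subtract 7 both sides. So sub: (4*x) + 4 = -4.
Step 2. [(4*x) + 4 = -4] subtract 4: x sits inside (… + 4). So sub: 4*x = -8.
Step 3. [4*x = -8] 4 out front; divide by 4. So div: x = -2.

Answer: x ∈ {-2}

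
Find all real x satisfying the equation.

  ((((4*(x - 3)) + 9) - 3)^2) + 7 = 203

Step 1. [((((4*(x - 3)) + 9) - 3)^2) + 7 = 203] peel the +7: subtract 7 from each side, so sub: (((4*(x - 3)) + 9) - 3)^2 = 196.
Step 2. [(((4*(x - 3)) + 9) - 3)^2 = 196] √ both sides: 196 ≥ 0 gives two branches ⇒ sqrt: ((4*(x - 3)) + 9) - 3 = 14 or -14.
Step 3. [((4*(x - 3)) + 9) - 3 = 14 or -14] -3 is outermost — add 3 both sides ⇒ sub: (4*(x - 3)) + 9 = 17 or -11.
Step 4. [(4*(x - 3)) + 9 = 17 or -11] the outer +9 inverts by subtracting 9. So sub: 4*(x - 3) = 8 or -20.
Step 5. [4*(x - 3) = 8 or -20] divide by the outer 4, so div: x - 3 = 2 or -5.
Step 6. [x - 3 = 2 or -5] the outer -3 inverts by adding 3 ⇒ sub: x = 5 or -2.

Answer: x ∈ {-2, 5}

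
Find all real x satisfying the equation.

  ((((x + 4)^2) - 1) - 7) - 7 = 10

Step 1. [((((x + 4)^2) - 1) - 7) - 7 = 10] add 7: x sits inside (… - 7). So sub: (((x + 4)^2) - 1) - 7 = 17.
Step 2. [(((x + 4)^2) - 1) - 7 = 17] peel the -7: add 7 from each side ⇒ sub: ((x + 4)^2) - 1 = 24.
Step 3. [((x + 4)^2) - 1 = 24] the outer -1 inverts by adding 1 ⇒ sub: (x + 4)^2 = 25.
Step 4. [(x + 4)^2 = 25] √ both sides: 25 ≥ 0 gives two branches, so sqrt: x + 4 = 5 or -5.
Step 5. [x + 4 = 5 or -5] the outer +4 inverts by subtracting 4. So sub: x = 1 or -9.

Answer: x ∈ {-9, 1}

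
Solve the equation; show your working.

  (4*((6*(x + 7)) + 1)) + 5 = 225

Step 1. [(4*((6*(x + 7)) + 1)) + 5 = 225] the outer +5 inverts by subtracting 5, so sub: 4*((6*(x + 7)) + 1) = 220.
Step 2. [4*((6*(x + 7)) + 1) = 220] LHS = 4·(…); ÷4 both sides. So div: (6*(x + 7)) + 1 = 55.
Step 3. [(6*(x + 7)) + 1 = 55] the outer +1 inverts by subtracting 1 ⇒ sub: 6*(x + 7) = 54.
Step 4. [6*(x + 7) = 54] LHS = 6·(…); ÷6 both sides ⇒ div: x + 7 = 9.
Step 5. [x + 7 = 9] +7 is outermost — subtract 7 both sides, so sub: x = 2.

Answer: x ∈ {2}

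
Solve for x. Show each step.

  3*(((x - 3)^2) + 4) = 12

Step 1. [3*(((x - 3)^2) + 4) = 12] 3·(inner) — divide through by 3. So div: ((x - 3)^2) + 4 = 4.
Step 2. [((x - 3)^2) + 4 = 4] subtract 4: x sits inside (… + 4), so sub: (x - 3)^2 = 0.
Step 3. [(x - 3)^2 = 0] LHS squared, RHS 0 ≥ 0: apply √ (±) ⇒ sqrt: x - 3 = 0.
Step 4. [x - 3 = 0] -3 is outermost — add 3 both sides ⇒ sub: x = 3.

Answer: x ∈ {3}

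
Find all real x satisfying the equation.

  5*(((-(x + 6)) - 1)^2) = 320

Step 1. [5*(((-(x + 6)) - 1)^2) = 320] 5·(inner) — divide through by 5 ⇒ div: ((-(x + 6)) - 1)^2 = 64.
Step 2. [((-(x + 6)) - 1)^2 = 64] √ both sides: 64 ≥ 0 gives two branches. So sqrt: (-(x + 6)) - 1 = 8 or -8.
Step 3. [(-(x + 6)) - 1 = 8 or -8] the outer -1 inverts by adding 1. So sub: -(x + 6) = 9 or -7.
Step 4. [-(x + 6) = 9 or -7] leading − — multiply by −1, so neg: x + 6 = -9 or 7.
Step 5. [x + 6 = -9 or 7] peel the +6: subtract 6 from each side ⇒ sub: x = -15 or 1.

Answer: x ∈ {-15, 1}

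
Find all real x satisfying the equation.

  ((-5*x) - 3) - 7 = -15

Step 1. [((-5*x) - 3) - 7 = -15] add 7: x sits inside (… - 7), so sub: (-5*x) - 3 = -8.
Step 2. [(-5*x) - 3 = -8] the outer -3 inverts by adding 3. So sub: -5*x = -5.
Step 3. [-5*x = -5] -5·(inner) — divide through by -5 ⇒ div: x = 1.

Answer: x ∈ {1}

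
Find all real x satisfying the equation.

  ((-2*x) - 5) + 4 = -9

Step 1. [((-2*x) - 5) + 4 = -9] peel the +4: subtract 4 from each side. So sub: (-2*x) - 5 = -13.
Step 2. [(-2*x) - 5 = -13] 5 comes off first (add 5) ⇒ sub: -2*x = -8.
Step 3. [-2*x = -8] divide by the outer -2 ⇒ div: x = 4.

Answer: x ∈ {4}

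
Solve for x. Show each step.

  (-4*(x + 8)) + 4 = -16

Step 1. [(-4*(x + 8)) + 4 = -16] +4 is outermost — subtract 4 both sides. So sub: -4*(x + 8) = -20.
Step 2. [-4*(x + 8) = -20] divide by the outer -4, so div: x + 8 = 5.
Step 3. [x + 8 = 5] 8 comes off first (subtract 8). So sub: x = -3.

Answer: x ∈ {-3}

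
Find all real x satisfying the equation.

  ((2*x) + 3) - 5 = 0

Step 1. [((2*x) + 3) - 5 = 0] peel the -5: add 5 from each side ⇒ sub: (2*x) + 3 = 5.
Step 2. [(2*x) + 3 = 5] 3 comes off first (subtract 3) ⇒ sub: 2*x = 2.
Step 3. [2*x = 2] 2·(inner) — divide through by 2 ⇒ div: x = 1.

Answer: x ∈ {1}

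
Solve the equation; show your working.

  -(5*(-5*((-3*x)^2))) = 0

Step 1. [-(5*(-5*((-3*x)^2))) = 0] flip signs both sides, so neg: 5*(-5*((-3*x)^2)) = 0.
Step 2. [5*(-5*((-3*x)^2)) = 0] leading coefficient 5: divide by 5. So div: -5*((-3*x)^2) = 0.
Step 3. [-5*((-3*x)^2) = 0] LHS = -5·(…); ÷-5 both sides ⇒ div: (-3*x)^2 = 0.
Step 4. [(-3*x)^2 = 0] 0 ≥ 0, LHS is (·)² — take ±√ ⇒ sqrt: -3*x = 0.
Step 5. [-3*x = 0] divide by the outer -3, so div: x = 0.

Answer: x ∈ {0}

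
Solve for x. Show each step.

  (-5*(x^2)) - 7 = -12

Step 1. [(-5*(x^2)) - 7 = -12] peel the -7: add 7 from each side, so sub: -5*(x^2) = -5.
Step 2. [-5*(x^2) = -5] divide by the outer -5 ⇒ div: x^2 = 1.
Step 3. [x^2 = 1] √ both sides: 1 ≥ 0 gives two branches, so sqrt: x = 1 or -1.

Answer: x ∈ {-1, 1}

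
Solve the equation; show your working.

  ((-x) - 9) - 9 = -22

Step 1. [((-x) - 9) - 9 = -22] peel the -9: add 9 from each side ⇒ sub: (-x) - 9 = -13.
Step 2. [(-x) - 9 = -13] peel the -9: add 9 from each side. So sub: -x = -4.
Step 3. [-x = -4] flip signs both sides ⇒ neg: x = 4.

Answer: x ∈ {4}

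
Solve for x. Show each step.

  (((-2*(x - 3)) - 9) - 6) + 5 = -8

Step 1. [(((-2*(x - 3)) - 9) - 6) + 5 = -8] peel the +5: subtract 5 from each side ⇒ sub: ((-2*(x - 3)) - 9) - 6 = -13.
Step 2. [((-2*(x - 3)) - 9) - 6 = -13] -6 is outermost — add 6 both sides ⇒ sub: (-2*(x - 3)) - 9 = -7.
Step 3. [(-2*(x - 3)) - 9 = -7] 9 comes off first (add 9). So sub: -2*(x - 3) = 2.
Step 4. [-2*(x - 3) = 2] divide by the outer -2, so div: x - 3 = -1.
Step 5. [x - 3 = -1] -3 is outermost — add 3 both sides, so sub: x = 2.

Answer: x ∈ {2}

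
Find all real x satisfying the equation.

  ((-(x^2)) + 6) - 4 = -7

Step 1. [((-(x^2)) + 6) - 4 = -7] the outer -4 inverts by adding 4 ⇒ sub: (-(x^2)) + 6 = -3.
Step 2. [(-(x^2)) + 6 = -3] peel the +6: subtract 6 from each side. So sub: -(x^2) = -9.
Step 3. [-(x^2) = -9] flip signs both sides, so neg: x^2 = 9.
Step 4. [x^2 = 9] LHS squared, RHS 9 ≥ 0: apply √ (±), so sqrt: x = 3 or -3.

Answer: x ∈ {-3, 3}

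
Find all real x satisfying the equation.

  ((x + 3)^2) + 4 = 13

Step 1. [((x + 3)^2) + 4 = 13] +4 is outermost — subtract 4 both sides. So sub: (x + 3)^2 = 9.
Step 2. [(x + 3)^2 = 9] √ both sides: 9 ≥ 0 gives two branches. So sqrt: x + 3 = 3 or -3.
Step 3. [x + 3 = 3 or -3] subtract 3: x sits inside (… + 3), so sub: x = 0 or -6.

Answer: x ∈ {-6, 0}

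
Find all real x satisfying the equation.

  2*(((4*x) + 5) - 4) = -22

Step 1. [2*(((4*x) + 5) - 4) = -22] 2·(inner) — divide through by 2 ⇒ div: ((4*x) + 5) - 4 = -11.
Step 2. [((4*x) + 5) - 4 = -11] peel the -4: add 4 from each side, so sub: (4*x) + 5 = -7.
Step 3. [(4*x) + 5 = -7] 5 comes off first (subtract 5). So sub: 4*x = -12.
Step 4. [4*x = -12] leading coefficient 4: divide by 4, so div: x = -3.

Answer: x ∈ {-3}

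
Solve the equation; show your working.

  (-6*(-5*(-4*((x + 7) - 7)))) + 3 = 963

Step 1. [(-6*(-5*(-4*((x + 7) - 7)))) + 3 = 963] peel the +3: subtract 3 from each side. So sub: -6*(-5*(-4*((x + 7) - 7))) = 960.
Step 2. [-6*(-5*(-4*((x + 7) - 7))) = 960] LHS = -6·(…); ÷-6 both sides ⇒ div: -5*(-4*((x + 7) - 7)) = -160.
Step 3. [-5*(-4*((x + 7) - 7)) = -160] LHS = -5·(…); ÷-5 both sides ⇒ div: -4*((x + 7) - 7) = 32.
Step 4. [-4*((x + 7) - 7) = 32] divide by the outer -4, so div: (x + 7) - 7 = -8.
Step 5. [(x + 7) - 7 = -8] the outer -7 inverts by adding 7 ⇒ sub: x + 7 = -1.
Step 6. [x + 7 = -1] 7 comes off first (subtract 7) ⇒ sub: x = -8.

Answer: x ∈ {-8}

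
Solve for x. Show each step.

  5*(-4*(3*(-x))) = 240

Step 1. [5*(-4*(3*(-x))) = 240] divide by the outer 5, so div: -4*(3*(-x)) = 48.
Step 2. [-4*(3*(-x)) = 48] -4·(inner) — divide through by -4. So div: 3*(-x) = -12.
Step 3. [3*(-x) = -12] divide by the outer 3, so div: -x = -4.
Step 4. [-x = -4] flip signs both sides, so neg: x = 4.

Answer: x ∈ {4}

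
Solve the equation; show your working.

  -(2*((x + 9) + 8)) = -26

Step 1. [-(2*((x + 9) + 8)) = -26] leading − — multiply by −1 ⇒ neg: 2*((x + 9) + 8) = 26.
Step 2. [2*((x + 9) + 8) = 26] divide by the outer 2 ⇒ div: (x + 9) + 8 = 13.
Step 3. [(x + 9) + 8 = 13] 8 comes off first (subtract 8) ⇒ sub: x + 9 = 5.
Step 4. [x + 9 = 5] +9 is outermost — subtract 9 both sides. So sub: x = -4.

Answer: x ∈ {-4}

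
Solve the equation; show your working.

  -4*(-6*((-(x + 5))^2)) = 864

Step 1. [-4*(-6*((-(x + 5))^2)) = 864] -4·(inner) — divide through by -4. So div: -6*((-(x + 5))^2) = -216.
Step 2. [-6*((-(x + 5))^2) = -216] -6 out front; divide by -6 ⇒ div: (-(x + 5))^2 = 36.
Step 3. [(-(x + 5))^2 = 36] LHS squared, RHS 36 ≥ 0: apply √ (±) ⇒ sqrt: -(x + 5) = 6 or -6.
Step 4. [-(x + 5) = 6 or -6] leading − — multiply by −1, so neg: x + 5 = -6 or 6.
Step 5. [x + 5 = -6 or 6] 5 comes off first (subtract 5) ⇒ sub: x = -11 or 1.

Answer: x ∈ {-11, 1}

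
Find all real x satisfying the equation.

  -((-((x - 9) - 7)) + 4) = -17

Step 1. [-((-((x - 9) - 7)) + 4) = -17] flip signs both sides. So neg: (-((x - 9) - 7)) + 4 = 17.
Step 2. [(-((x - 9) - 7)) + 4 = 17] +4 is outermost — subtract 4 both sides ⇒ sub: -((x - 9) - 7) = 13.
Step 3. [-((x - 9) - 7) = 13] flip signs both sides, so neg: (x - 9) - 7 = -13.
Step 4. [(x - 9) - 7 = -13] the outer -7 inverts by adding 7. So sub: x - 9 = -6.
Step 5. [x - 9 = -6] add 9: x sits inside (… - 9) ⇒ sub: x = 3.

Answer: x ∈ {3}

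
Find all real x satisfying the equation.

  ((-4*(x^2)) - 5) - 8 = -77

Step 1. [((-4*(x^2)) - 5) - 8 = -77] add 8: x sits inside (… - 8). So sub: (-4*(x^2)) - 5 = -69.
Step 2. [(-4*(x^2)) - 5 = -69] add 5: x sits inside (… - 5) ⇒ sub: -4*(x^2) = -64.
Step 3. [-4*(x^2) = -64] leading coefficient -4: divide by -4 ⇒ div: x^2 = 16.
Step 4. [x^2 = 16] √ both sides: 16 ≥ 0 gives two branches. So sqrt: x = 4 or -4.

Answer: x ∈ {-4, 4}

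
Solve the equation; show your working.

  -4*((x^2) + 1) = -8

Step 1. [-4*((x^2) + 1) = -8] -4·(inner) — divide through by -4. So div: (x^2) + 1 = 2.
Step 2. [(x^2) + 1 = 2] +1 is outermost — subtract 1 both sides ⇒ sub: x^2 = 1.
Step 3. [x^2 = 1] √ both sides: 1 ≥ 0 gives two branches, so sqrt: x = 1 or -1.

Answer: x ∈ {-1, 1}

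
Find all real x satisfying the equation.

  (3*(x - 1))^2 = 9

Step 1. [(3*(x - 1))^2 = 9] √ both sides: 9 ≥ 0 gives two branches, so sqrt: 3*(x - 1) = 3 or -3.
Step 2. [3*(x - 1) = 3 or -3] 3 out front; divide by 3, so div: x - 1 = 1 or -1.
Step 3. [x - 1 = 1 or -1] 1 comes off first (add 1) ⇒ sub: x = 2 or 0.

Answer: x ∈ {0, 2}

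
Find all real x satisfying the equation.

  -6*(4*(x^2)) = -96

Step 1. [-6*(4*(x^2)) = -96] LHS = -6·(…); ÷-6 both sides ⇒ div: 4*(x^2) = 16.
Step 2. [4*(x^2) = 16] leading coefficient 4: divide by 4, so div: x^2 = 4.
Step 3. [x^2 = 4] √ both sides: 4 ≥ 0 gives two branches. So sqrt: x = 2 or -2.

Answer: x ∈ {-2, 2}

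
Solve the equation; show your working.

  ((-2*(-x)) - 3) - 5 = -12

Step 1. [((-2*(-x)) - 3) - 5 = -12] add 5: x sits inside (… - 5), so sub: (-2*(-x)) - 3 = -7.
Step 2. [(-2*(-x)) - 3 = -7] -3 is outermost — add 3 both sides. So sub: -2*(-x) = -4.
Step 3. [-2*(-x) = -4] divide by the outer -2. So div: -x = 2.
Step 4. [-x = 2] LHS negated; negate both sides ⇒ neg: x = -2.

Answer: x ∈ {-2}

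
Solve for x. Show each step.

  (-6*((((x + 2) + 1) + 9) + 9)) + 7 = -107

Step 1. [(-6*((((x + 2) + 1) + 9) + 9)) + 7 = -107] 7 comes off first (subtract 7) ⇒ sub: -6*((((x + 2) + 1) + 9) + 9) = -114.
Step 2. [-6*((((x + 2) + 1) + 9) + 9) = -114] leading coefficient -6: divide by -6. So div: (((x + 2) + 1) + 9) + 9 = 19.
Step 3. [(((x + 2) + 1) + 9) + 9 = 19] peel the +9: subtract 9 from each side ⇒ sub: ((x + 2) + 1) + 9 = 10.
Step 4. [((x + 2) + 1) + 9 = 10] peel the +9: subtract 9 from each side. So sub: (x + 2) + 1 = 1.
Step 5. [(x + 2) + 1 = 1] the outer +1 inverts by subtracting 1. So sub: x + 2 = 0.
Step 6. [x + 2 = 0] 2 comes off first (subtract 2), so sub: x = -2.

Answer: x ∈ {-2}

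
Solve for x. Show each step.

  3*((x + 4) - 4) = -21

Step 1. [3*((x + 4) - 4) = -21] 3 out front; divide by 3. So div: (x + 4) - 4 = -7.
Step 2. [(x + 4) - 4 = -7] the outer -4 inverts by adding 4. So sub: x + 4 = -3.
Step 3. [x + 4 = -3] 4 comes off first (subtract 4). So sub: x = -7.

Answer: x ∈ {-7}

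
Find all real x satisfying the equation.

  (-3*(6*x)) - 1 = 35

Step 1. [(-3*(6*x)) - 1 = 35] add 1: x sits inside (… - 1), so sub: -3*(6*x) = 36.
Step 2. [-3*(6*x) = 36] LHS = -3·(…); ÷-3 both sides, so div: 6*x = -12.
Step 3. [6*x = -12] 6·(inner) — divide through by 6 ⇒ div: x = -2.

Answer: x ∈ {-2}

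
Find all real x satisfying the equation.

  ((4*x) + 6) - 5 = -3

Step 1. [((4*x) + 6) - 5 = -3] peel the -5: add 5 from each side, so sub: (4*x) + 6 = 2.
Step 2. [(4*x) + 6 = 2] subtract 6: x sits inside (… + 6), so sub: 4*x = -4.
Step 3. [4*x = -4] LHS = 4·(…); ÷4 both sides, so div: x = -1.

Answer: x ∈ {-1}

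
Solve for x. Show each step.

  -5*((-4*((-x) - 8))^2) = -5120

Step 1. [-5*((-4*((-x) - 8))^2) = -5120] -5·(inner) — divide through by -5. So div: (-4*((-x) - 8))^2 = 1024.
Step 2. [(-4*((-x) - 8))^2 = 1024] √ both sides: 1024 ≥ 0 gives two branches ⇒ sqrt: -4*((-x) - 8) = 32 or -32.
Step 3. [-4*((-x) - 8) = 32 or -32] -4·(inner) — divide through by -4. So div: (-x) - 8 = -8 or 8.
Step 4. [(-x) - 8 = -8 or 8] add 8: x sits inside (… - 8), so sub: -x = 0 or 16.
Step 5. [-x = 0 or 16] LHS negated; negate both sides, so neg: x = 0 or -16.

Answer: x ∈ {-16, 0}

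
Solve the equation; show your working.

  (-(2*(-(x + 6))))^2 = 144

Step 1. [(-(2*(-(x + 6))))^2 = 144] LHS squared, RHS 144 ≥ 0: apply √ (±). So sqrt: -(2*(-(x + 6))) = 12 or -12.
Step 2. [-(2*(-(x + 6))) = 12 or -12] leading − — multiply by −1. So neg: 2*(-(x + 6)) = -12 or 12.
Step 3. [2*(-(x + 6)) = -12 or 12] leading coefficient 2: divide by 2. So div: -(x + 6) = -6 or 6.
Step 4. [-(x + 6) = -6 or 6] leading − — multiply by −1, so neg: x + 6 = 6 or -6.
Step 5. [x + 6 = 6 or -6] the outer +6 inverts by subtracting 6, so sub: x = 0 or -12.

Answer: x ∈ {-12, 0}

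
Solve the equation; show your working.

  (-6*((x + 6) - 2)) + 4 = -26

Step 1. [(-6*((x + 6) - 2)) + 4 = -26] +4 is outermost — subtract 4 both sides. So sub: -6*((x + 6) - 2) = -30.
Step 2. [-6*((x + 6) - 2) = -30] divide by the outer -6. So div: (x + 6) - 2 = 5.
Step 3. [(x + 6) - 2 = 5] 2 comes off first (add 2), so sub: x + 6 = 7.
Step 4. [x + 6 = 7] peel the +6: subtract 6 from each side ⇒ sub: x = 1.

Answer: x ∈ {1}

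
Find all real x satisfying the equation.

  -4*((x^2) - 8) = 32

Step 1. [-4*((x^2) - 8) = 32] -4·(inner) — divide through by -4. So div: (x^2) - 8 = -8.
Step 2. [(x^2) - 8 = -8] 8 comes off first (add 8) ⇒ sub: x^2 = 0.
Step 3. [x^2 = 0] LHS squared, RHS 0 ≥ 0: apply √ (±). So sqrt: x = 0.

Answer: x ∈ {0}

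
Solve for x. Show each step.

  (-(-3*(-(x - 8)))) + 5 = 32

Step 1. [(-(-3*(-(x - 8)))) + 5 = 32] peel the +5: subtract 5 from each side. So sub: -(-3*(-(x - 8))) = 27.
Step 2. [-(-3*(-(x - 8))) = 27] LHS negated; negate both sides, so neg: -3*(-(x - 8)) = -27.
Step 3. [-3*(-(x - 8)) = -27] -3·(inner) — divide through by -3 ⇒ div: -(x - 8) = 9.
Step 4. [-(x - 8) = 9] flip signs both sides. So neg: x - 8 = -9.
Step 5. [x - 8 = -9] 8 comes off first (add 8) ⇒ sub: x = -1.

Answer: x ∈ {-1}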